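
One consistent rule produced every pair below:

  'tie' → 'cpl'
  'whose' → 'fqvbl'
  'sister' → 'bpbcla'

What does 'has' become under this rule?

The rule splits by letter class: vowels +7, consonants +9.
On has: h(cons)+9=q, a(vowel)+7=h, s(cons)+9=b.

qhb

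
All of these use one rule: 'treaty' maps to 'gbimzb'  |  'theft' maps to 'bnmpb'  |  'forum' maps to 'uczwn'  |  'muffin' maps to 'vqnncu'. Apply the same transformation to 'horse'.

Two steps: reverse the string, then apply a Caesar shift of +8.
For horse: reverse → esroh; then shift: e+8=m, s+8=a, r+8=z, o+8=w, h+8=p.

mazwp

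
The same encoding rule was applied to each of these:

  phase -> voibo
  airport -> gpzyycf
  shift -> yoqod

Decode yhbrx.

satin

In phase: p→v is +6, h→o is +7, a→i is +8, s→b is +9 — the shift increases by 1 each position. Letter i (0-indexed) is shifted by i+6, so successive shifts are 6, 7, 8, ….
Decoding yhbrx: y−6=s, h−7=a, b−8=t, r−9=i, x−10=n.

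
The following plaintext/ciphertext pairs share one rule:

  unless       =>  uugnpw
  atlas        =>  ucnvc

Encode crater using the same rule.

tgvcte

The output letters match the input read backwards, each shifted +2: unless reversed is sselnu. Two steps: reverse the string, then apply a Caesar shift of +2.
On crater: reverse → retarc; then shift: r+2=t, e+2=g, t+2=v, a+2=c, r+2=t, c+2=e.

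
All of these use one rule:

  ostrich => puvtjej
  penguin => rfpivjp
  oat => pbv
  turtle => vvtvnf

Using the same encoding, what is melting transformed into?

ofnvjpi

The shift depends on letter class: consonant s→u is +2, but vowel o→p is +1. Vowels shift forward by 1 and consonants shift forward by 2.
On melting: m(cons)+2=o, e(vowel)+1=f, l(cons)+2=n, t(cons)+2=v, i(vowel)+1=j, n(cons)+2=p, g(cons)+2=i.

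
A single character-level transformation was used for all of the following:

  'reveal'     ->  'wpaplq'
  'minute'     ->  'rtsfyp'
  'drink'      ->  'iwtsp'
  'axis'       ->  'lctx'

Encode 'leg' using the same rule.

qpl

Vowels shift forward by 11 and consonants shift forward by 5.
Applying it to leg: l(cons)+5=q, e(vowel)+11=p, g(cons)+5=l.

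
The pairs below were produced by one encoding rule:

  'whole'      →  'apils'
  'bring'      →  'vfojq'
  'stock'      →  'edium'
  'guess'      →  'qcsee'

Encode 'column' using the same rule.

w(22)→a(0) and h(7)→p(15) fit y≡25x+22 (mod 26); the inverse of 25 mod 26 is 25. Each letter's alphabet position (a=0..z=25) is mapped through 25·x+22 mod 26 — an affine cipher.
On column: c(2)→25·2+22≡20=u; o(14)→25·14+22≡8=i; l(11)→25·11+22≡11=l; u(20)→25·20+22≡2=c; m(12)→25·12+22≡10=k; n(13)→25·13+22≡9=j (all mod 26).

uilckj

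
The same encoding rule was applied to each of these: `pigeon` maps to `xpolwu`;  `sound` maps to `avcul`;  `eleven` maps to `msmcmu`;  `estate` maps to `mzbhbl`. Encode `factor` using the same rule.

Shifts by position in pigeon: pos 0: p→x (+8), pos 1: i→p (+7), pos 2: g→o (+8), pos 3: e→l (+7) — repeating every 2. The shifts repeat in a cycle of length 2: positions 0,1,… shift by +8, +7, then the pattern repeats.
For factor: f+8=n, a+7=h, c+8=k, t+7=a, o+8=w, r+7=y.

nhkawy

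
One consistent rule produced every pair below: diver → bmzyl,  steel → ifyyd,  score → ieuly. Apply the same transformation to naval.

d(3)→b(1) and i(8)→m(12) fit y≡23x+10 (mod 26); the inverse of 23 mod 26 is 17. Treating letters as 0–25, the rule is x ↦ 23x + 10 (mod 26).
For naval: n(13)→23·13+10≡23=x; a(0)→23·0+10≡10=k; v(21)→23·21+10≡25=z; a(0)→23·0+10≡10=k; l(11)→23·11+10≡3=d (all mod 26).

xkzkd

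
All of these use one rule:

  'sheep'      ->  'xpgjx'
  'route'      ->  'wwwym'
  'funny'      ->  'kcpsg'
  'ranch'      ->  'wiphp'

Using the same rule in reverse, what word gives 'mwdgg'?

hobby

Shifts by position in sheep: pos 0: s→x (+5), pos 1: h→p (+8), pos 2: e→g (+2), pos 3: e→j (+5), pos 4: p→x (+8) — repeating every 3. It's a Vigenère-style cipher with numeric key [5,8,2]: position i shifts by key[i mod 3].
Undoing it on mwdgg: m−5=h, w−8=o, d−2=b, g−5=b, g−8=y.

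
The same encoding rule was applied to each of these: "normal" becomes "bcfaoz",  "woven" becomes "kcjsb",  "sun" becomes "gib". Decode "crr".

Each letter is shifted forward by 14 in the alphabet (a Caesar shift of +14).
Decoding crr: c−14=o, r−14=d, r−14=d.

odd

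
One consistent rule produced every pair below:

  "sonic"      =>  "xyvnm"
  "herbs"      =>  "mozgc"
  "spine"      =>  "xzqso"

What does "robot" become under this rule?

wyjtd

A repeating key of period 3 is used — shifts +5, +10, +8 over and over.
On robot: r+5=w, o+10=y, b+8=j, o+5=t, t+10=d.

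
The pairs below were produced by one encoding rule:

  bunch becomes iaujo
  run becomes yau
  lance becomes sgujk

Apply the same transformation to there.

aokyk

The shift depends on letter class: consonant b→i is +7, but vowel u→a is +6. Two shifts are in play — +6 for a/e/i/o/u, +7 for every other letter.
For there: t(cons)+7=a, h(cons)+7=o, e(vowel)+6=k, r(cons)+7=y, e(vowel)+6=k.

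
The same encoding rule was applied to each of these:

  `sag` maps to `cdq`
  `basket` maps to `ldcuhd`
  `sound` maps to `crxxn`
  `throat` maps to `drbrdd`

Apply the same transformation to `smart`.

The shift depends on letter class: consonant s→c is +10, but vowel a→d is +3. Two shifts are in play — +3 for a/e/i/o/u, +10 for every other letter.
On smart: s(cons)+10=c, m(cons)+10=w, a(vowel)+3=d, r(cons)+10=b, t(cons)+10=d.

cwdbd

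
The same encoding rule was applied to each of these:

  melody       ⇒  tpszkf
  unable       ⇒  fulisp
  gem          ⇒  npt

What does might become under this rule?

ttnoa

The shift depends on letter class: consonant m→t is +7, but vowel e→p is +11. Vowels shift forward by 11 and consonants shift forward by 7.
On might: m(cons)+7=t, i(vowel)+11=t, g(cons)+7=n, h(cons)+7=o, t(cons)+7=a.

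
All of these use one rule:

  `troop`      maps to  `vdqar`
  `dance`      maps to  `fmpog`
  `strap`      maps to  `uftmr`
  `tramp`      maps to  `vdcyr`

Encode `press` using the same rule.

Shifts by position in troop: pos 0: t→v (+2), pos 1: r→d (+12), pos 2: o→q (+2), pos 3: o→a (+12) — repeating every 2. It's a Vigenère-style cipher with numeric key [2,12]: position i shifts by key[i mod 2].
For press: p+2=r, r+12=d, e+2=g, s+12=e, s+2=u.

rdgeu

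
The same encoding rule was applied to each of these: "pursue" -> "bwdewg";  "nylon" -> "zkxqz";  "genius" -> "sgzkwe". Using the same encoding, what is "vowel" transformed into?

hqigx

The shift depends on letter class: consonant p→b is +12, but vowel u→w is +2. Two shifts are in play — +2 for a/e/i/o/u, +12 for every other letter.
For vowel: v(cons)+12=h, o(vowel)+2=q, w(cons)+12=i, e(vowel)+2=g, l(cons)+12=x.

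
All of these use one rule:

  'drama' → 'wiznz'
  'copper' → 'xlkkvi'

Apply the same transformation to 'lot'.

Each pair mirrors across the alphabet (d↔w, r↔i, a↔z): positions sum to 25. Each letter is replaced by its mirror in the alphabet: a↔z, b↔y, c↔x, and so on (the Atbash cipher).
For lot: l↔o, o↔l, t↔g.

olg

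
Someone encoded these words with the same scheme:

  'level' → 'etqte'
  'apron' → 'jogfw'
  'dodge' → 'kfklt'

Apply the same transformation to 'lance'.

ejwbt

l(11)→e(4) and e(4)→t(19) fit y≡9x+9 (mod 26); the inverse of 9 mod 26 is 3. Each letter's alphabet position (a=0..z=25) is mapped through 9·x+9 mod 26 — an affine cipher.
On lance: l(11)→9·11+9≡4=e; a(0)→9·0+9≡9=j; n(13)→9·13+9≡22=w; c(2)→9·2+9≡1=b; e(4)→9·4+9≡19=t (all mod 26).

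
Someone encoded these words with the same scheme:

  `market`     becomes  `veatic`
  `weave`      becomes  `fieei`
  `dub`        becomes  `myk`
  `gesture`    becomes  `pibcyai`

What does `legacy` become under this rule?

uipelh

The shift depends on letter class: consonant m→v is +9, but vowel a→e is +4. Vowels shift forward by 4 and consonants shift forward by 9.
Applying it to legacy: l(cons)+9=u, e(vowel)+4=i, g(cons)+9=p, a(vowel)+4=e, c(cons)+9=l, y(cons)+9=h.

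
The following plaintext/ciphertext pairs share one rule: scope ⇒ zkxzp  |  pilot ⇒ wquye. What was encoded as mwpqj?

Letter i (0-indexed) is shifted by i+7, so successive shifts are 7, 8, 9, ….
Decoding mwpqj: m−7=f, w−8=o, p−9=g, q−10=g, j−11=y.

foggy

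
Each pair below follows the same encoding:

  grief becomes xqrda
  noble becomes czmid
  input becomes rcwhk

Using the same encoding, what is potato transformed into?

g(6)→x(23) and r(17)→q(16) fit y≡23x+15 (mod 26); the inverse of 23 mod 26 is 17. This is an affine cipher: with a=0,…,z=25, each position x becomes (23x+15) mod 26.
On potato: p(15)→23·15+15≡22=w; o(14)→23·14+15≡25=z; t(19)→23·19+15≡10=k; a(0)→23·0+15≡15=p; t(19)→23·19+15≡10=k; o(14)→23·14+15≡25=z (all mod 26).

wzkpkz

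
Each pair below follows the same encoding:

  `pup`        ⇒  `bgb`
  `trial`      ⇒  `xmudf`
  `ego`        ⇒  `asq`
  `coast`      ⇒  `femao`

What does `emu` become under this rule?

The output letters match the input read backwards, each shifted +12: pup reversed is pup. Two steps: reverse the string, then apply a Caesar shift of +12.
Applying it to emu: reverse → ume; then shift: u+12=g, m+12=y, e+12=q.

gyq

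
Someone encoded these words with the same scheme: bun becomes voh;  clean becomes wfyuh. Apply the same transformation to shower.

mbiqyl

Each letter is shifted forward by 20 in the alphabet (a Caesar shift of +20).
Applying it to shower: s+20=m, h+20=b, o+20=i, w+20=q, e+20=y, r+20=l.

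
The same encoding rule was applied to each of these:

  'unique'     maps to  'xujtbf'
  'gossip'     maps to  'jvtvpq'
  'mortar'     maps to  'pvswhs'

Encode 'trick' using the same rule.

Shifts by position in unique: pos 0: u→x (+3), pos 1: n→u (+7), pos 2: i→j (+1), pos 3: q→t (+3), pos 4: u→b (+7), pos 5: e→f (+1) — repeating every 3. It's a Vigenère-style cipher with numeric key [3,7,1]: position i shifts by key[i mod 3].
On trick: t+3=w, r+7=y, i+1=j, c+3=f, k+7=r.

wyjfr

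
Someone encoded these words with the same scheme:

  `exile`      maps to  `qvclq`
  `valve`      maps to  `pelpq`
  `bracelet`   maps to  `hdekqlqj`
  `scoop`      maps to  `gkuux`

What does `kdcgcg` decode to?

crisis

e(4)→q(16) and x(23)→v(21) fit y≡3x+4 (mod 26); the inverse of 3 mod 26 is 9. This is an affine cipher: with a=0,…,z=25, each position x becomes (3x+4) mod 26.
Reversing it on kdcgcg: k(10)→9·(10−4)≡2=c; d(3)→9·(3−4)≡17=r; c(2)→9·(2−4)≡8=i; g(6)→9·(6−4)≡18=s; c(2)→9·(2−4)≡8=i; g(6)→9·(6−4)≡18=s (all mod 26).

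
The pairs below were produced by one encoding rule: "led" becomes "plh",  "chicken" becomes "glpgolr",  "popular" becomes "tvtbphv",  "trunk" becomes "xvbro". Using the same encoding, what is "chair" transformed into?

The shift depends on letter class: consonant l→p is +4, but vowel e→l is +7. Vowels shift forward by 7 and consonants shift forward by 4.
For chair: c(cons)+4=g, h(cons)+4=l, a(vowel)+7=h, i(vowel)+7=p, r(cons)+4=v.

glhpv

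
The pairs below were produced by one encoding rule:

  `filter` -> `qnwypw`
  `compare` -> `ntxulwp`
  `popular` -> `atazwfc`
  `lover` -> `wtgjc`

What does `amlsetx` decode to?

phantom

Shifts by position in filter: pos 0: f→q (+11), pos 1: i→n (+5), pos 2: l→w (+11), pos 3: t→y (+5) — repeating every 2. The shifts repeat in a cycle of length 2: positions 0,1,… shift by +11, +5, then the pattern repeats.
Decoding amlsetx: a−11=p, m−5=h, l−11=a, s−5=n, e−11=t, t−5=o, x−11=m.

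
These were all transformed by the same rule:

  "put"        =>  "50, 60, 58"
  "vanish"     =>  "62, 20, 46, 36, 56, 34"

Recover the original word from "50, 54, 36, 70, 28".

prize

With a=1..z=26, the number is 2·pos + 18.
Reversing it on 50, 54, 36, 70, 28: 50→(50−18)÷2=16=p, 54→(54−18)÷2=18=r, 36→(36−18)÷2=9=i, 70→(70−18)÷2=26=z, 28→(28−18)÷2=5=e.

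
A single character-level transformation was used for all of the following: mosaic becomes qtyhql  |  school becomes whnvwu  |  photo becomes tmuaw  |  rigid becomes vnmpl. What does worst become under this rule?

atxzb

In mosaic: m→q is +4, o→t is +5, s→y is +6, a→h is +7 — the shift increases by 1 each position. Letter i (0-indexed) is shifted by i+4, so successive shifts are 4, 5, 6, ….
On worst: w+4=a, o+5=t, r+6=x, s+7=z, t+8=b.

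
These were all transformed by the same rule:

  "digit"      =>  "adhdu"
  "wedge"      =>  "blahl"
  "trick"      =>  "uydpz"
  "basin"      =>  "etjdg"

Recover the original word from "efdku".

built

d(3)→a(0) and i(8)→d(3) fit y≡11x+19 (mod 26); the inverse of 11 mod 26 is 19. This is an affine cipher: with a=0,…,z=25, each position x becomes (11x+19) mod 26.
Decoding efdku: e(4)→19·(4−19)≡1=b; f(5)→19·(5−19)≡20=u; d(3)→19·(3−19)≡8=i; k(10)→19·(10−19)≡11=l; u(20)→19·(20−19)≡19=t (all mod 26).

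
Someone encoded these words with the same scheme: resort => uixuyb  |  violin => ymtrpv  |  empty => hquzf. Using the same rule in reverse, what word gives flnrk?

child

In resort: r→u is +3, e→i is +4, s→x is +5, o→u is +6 — the shift increases by 1 each position. Letter i (0-indexed) is shifted by i+3, so successive shifts are 3, 4, 5, ….
Reversing it on flnrk: f−3=c, l−4=h, n−5=i, r−6=l, k−7=d.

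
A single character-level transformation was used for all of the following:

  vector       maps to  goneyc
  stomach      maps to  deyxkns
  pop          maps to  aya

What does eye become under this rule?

The shift depends on letter class: consonant v→g is +11, but vowel e→o is +10. Vowels shift forward by 10 and consonants shift forward by 11.
Applying it to eye: e(vowel)+10=o, y(cons)+11=j, e(vowel)+10=o.

ojo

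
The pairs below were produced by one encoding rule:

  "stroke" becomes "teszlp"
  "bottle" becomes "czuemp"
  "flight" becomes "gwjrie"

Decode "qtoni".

pinch

Shifts by position in stroke: pos 0: s→t (+1), pos 1: t→e (+11), pos 2: r→s (+1), pos 3: o→z (+11) — repeating every 2. It's a Vigenère-style cipher with numeric key [1,11]: position i shifts by key[i mod 2].
Reversing it on qtoni: q−1=p, t−11=i, o−1=n, n−11=c, i−1=h.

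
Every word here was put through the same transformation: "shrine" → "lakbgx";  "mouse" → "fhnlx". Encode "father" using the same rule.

ytmaxk

Compare letters: s→l is +19, h→a is +19, r→k is +19 — a constant shift. Every letter moves 19 places later in the alphabet, wrapping around z→a.
For father: f+19=y, a+19=t, t+19=m, h+19=a, e+19=x, r+19=k.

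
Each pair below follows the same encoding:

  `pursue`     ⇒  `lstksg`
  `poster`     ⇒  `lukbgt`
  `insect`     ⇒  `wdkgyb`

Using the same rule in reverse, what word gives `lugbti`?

poetry

Treating letters as 0–25, the rule is x ↦ 17x + 16 (mod 26).
Reversing it on lugbti: l(11)→23·(11−16)≡15=p; u(20)→23·(20−16)≡14=o; g(6)→23·(6−16)≡4=e; b(1)→23·(1−16)≡19=t; t(19)→23·(19−16)≡17=r; i(8)→23·(8−16)≡24=y (all mod 26).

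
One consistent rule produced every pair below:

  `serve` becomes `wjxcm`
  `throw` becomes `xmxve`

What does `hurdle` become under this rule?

lzxktn

In serve: s→w is +4, e→j is +5, r→x is +6, v→c is +7 — the shift increases by 1 each position. The shift increases by 1 at each position, starting from +4: 4, 5, 6, ….
Applying it to hurdle: h+4=l, u+5=z, r+6=x, d+7=k, l+8=t, e+9=n.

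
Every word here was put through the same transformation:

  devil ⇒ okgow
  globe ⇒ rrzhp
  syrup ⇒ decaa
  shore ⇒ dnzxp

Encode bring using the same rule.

mxttr

The shifts repeat in a cycle of length 2: positions 0,1,… shift by +11, +6, then the pattern repeats.
For bring: b+11=m, r+6=x, i+11=t, n+6=t, g+11=r.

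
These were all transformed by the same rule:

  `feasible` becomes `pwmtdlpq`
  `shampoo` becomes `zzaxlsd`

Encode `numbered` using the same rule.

opcpmxfy

Read the word backwards and shift each letter +11.
For numbered: reverse → derebmun; then shift: d+11=o, e+11=p, r+11=c, e+11=p, b+11=m, m+11=x, u+11=f, n+11=y.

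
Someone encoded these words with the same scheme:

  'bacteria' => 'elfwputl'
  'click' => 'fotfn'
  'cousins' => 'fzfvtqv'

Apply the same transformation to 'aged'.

The shift depends on letter class: consonant b→e is +3, but vowel a→l is +11. Vowels shift forward by 11 and consonants shift forward by 3.
On aged: a(vowel)+11=l, g(cons)+3=j, e(vowel)+11=p, d(cons)+3=g.

ljpg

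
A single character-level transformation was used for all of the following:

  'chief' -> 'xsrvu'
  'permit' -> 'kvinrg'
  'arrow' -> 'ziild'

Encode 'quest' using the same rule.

This is the alphabet-reversal cipher (Atbash): a becomes z, b becomes y, etc.
On quest: q↔j, u↔f, e↔v, s↔h, t↔g.

jfvhg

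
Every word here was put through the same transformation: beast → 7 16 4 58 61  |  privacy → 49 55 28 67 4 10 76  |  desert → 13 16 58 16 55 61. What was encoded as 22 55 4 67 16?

grave

b(#2)→7 and e(#5)→16: differences scale by 3, so n = 3·pos + 1. With a=1..z=26, the number is 3·pos + 1.
Undoing it on 22 55 4 67 16: 22→(22−1)÷3=7=g, 55→(55−1)÷3=18=r, 4→(4−1)÷3=1=a, 67→(67−1)÷3=22=v, 16→(16−1)÷3=5=e.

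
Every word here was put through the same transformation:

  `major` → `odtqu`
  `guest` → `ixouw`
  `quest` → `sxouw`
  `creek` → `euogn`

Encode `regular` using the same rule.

Shifts by position in major: pos 0: m→o (+2), pos 1: a→d (+3), pos 2: j→t (+10), pos 3: o→q (+2), pos 4: r→u (+3) — repeating every 3. It's a Vigenère-style cipher with numeric key [2,3,10]: position i shifts by key[i mod 3].
Applying it to regular: r+2=t, e+3=h, g+10=q, u+2=w, l+3=o, a+10=k, r+2=t.

thqwokt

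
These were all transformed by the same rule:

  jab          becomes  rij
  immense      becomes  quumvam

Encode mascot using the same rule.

Compare letters: j→r is +8, a→i is +8, b→j is +8 — a constant shift. This is a Caesar cipher with shift 8.
For mascot: m+8=u, a+8=i, s+8=a, c+8=k, o+8=w, t+8=b.

uiakwb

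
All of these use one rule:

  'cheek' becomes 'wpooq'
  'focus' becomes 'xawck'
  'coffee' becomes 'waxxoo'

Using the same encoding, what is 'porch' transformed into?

jabwp

c(2)→w(22) and h(7)→p(15) fit y≡9x+4 (mod 26); the inverse of 9 mod 26 is 3. This is an affine cipher: with a=0,…,z=25, each position x becomes (9x+4) mod 26.
On porch: p(15)→9·15+4≡9=j; o(14)→9·14+4≡0=a; r(17)→9·17+4≡1=b; c(2)→9·2+4≡22=w; h(7)→9·7+4≡15=p (all mod 26).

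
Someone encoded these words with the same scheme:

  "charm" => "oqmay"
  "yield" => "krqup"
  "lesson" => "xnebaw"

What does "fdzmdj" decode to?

tundra

Shifts by position in charm: pos 0: c→o (+12), pos 1: h→q (+9), pos 2: a→m (+12), pos 3: r→a (+9) — repeating every 2. It's a Vigenère-style cipher with numeric key [12,9]: position i shifts by key[i mod 2].
Reversing it on fdzmdj: f−12=t, d−9=u, z−12=n, m−9=d, d−12=r, j−9=a.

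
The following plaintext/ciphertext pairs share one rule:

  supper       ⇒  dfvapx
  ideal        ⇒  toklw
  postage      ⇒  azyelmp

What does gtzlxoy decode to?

Shifts by position in supper: pos 0: s→d (+11), pos 1: u→f (+11), pos 2: p→v (+6), pos 3: p→a (+11), pos 4: e→p (+11), pos 5: r→x (+6) — repeating every 3. The shifts repeat in a cycle of length 3: positions 0,1,… shift by +11, +11, +6, then the pattern repeats.
Undoing it on gtzlxoy: g−11=v, t−11=i, z−6=t, l−11=a, x−11=m, o−6=i, y−11=n.

vitamin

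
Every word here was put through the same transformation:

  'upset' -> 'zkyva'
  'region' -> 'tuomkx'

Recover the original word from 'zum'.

The output letters match the input read backwards, each shifted +6: upset reversed is tespu. The word is reversed, then every letter is shifted forward by 6.
Reversing it on zum: shift back: z−6=t, u−6=o, m−6=g → tog; then reverse → got.

got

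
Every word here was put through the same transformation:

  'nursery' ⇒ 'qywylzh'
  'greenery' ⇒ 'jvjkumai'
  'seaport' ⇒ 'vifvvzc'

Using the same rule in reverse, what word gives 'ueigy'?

radar

In nursery: n→q is +3, u→y is +4, r→w is +5, s→y is +6 — the shift increases by 1 each position. The shift increases by 1 at each position, starting from +3: 3, 4, 5, ….
Decoding ueigy: u−3=r, e−4=a, i−5=d, g−6=a, y−7=r.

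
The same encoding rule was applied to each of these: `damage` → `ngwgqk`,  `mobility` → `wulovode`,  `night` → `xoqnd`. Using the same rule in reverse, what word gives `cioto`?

The shifts repeat in a cycle of length 2: positions 0,1,… shift by +10, +6, then the pattern repeats.
Undoing it on cioto: c−10=s, i−6=c, o−10=e, t−6=n, o−10=e.

scene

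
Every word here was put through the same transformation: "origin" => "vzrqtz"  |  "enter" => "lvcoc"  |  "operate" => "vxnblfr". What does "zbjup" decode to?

In origin: o→v is +7, r→z is +8, i→r is +9, g→q is +10 — the shift increases by 1 each position. Letter i (0-indexed) is shifted by i+7, so successive shifts are 7, 8, 9, ….
Decoding zbjup: z−7=s, b−8=t, j−9=a, u−10=k, p−11=e.

stake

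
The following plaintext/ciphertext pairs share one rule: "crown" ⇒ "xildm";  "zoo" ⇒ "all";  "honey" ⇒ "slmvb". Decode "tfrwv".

guide

Letters are reflected about the middle of the alphabet (position → 25−position): Atbash.
Decoding tfrwv: t↔g, f↔u, r↔i, w↔d, v↔e.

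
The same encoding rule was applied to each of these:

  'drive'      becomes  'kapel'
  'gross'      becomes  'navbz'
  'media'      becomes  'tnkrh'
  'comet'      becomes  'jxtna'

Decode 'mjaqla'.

father

Shifts by position in drive: pos 0: d→k (+7), pos 1: r→a (+9), pos 2: i→p (+7), pos 3: v→e (+9) — repeating every 2. It's a Vigenère-style cipher with numeric key [7,9]: position i shifts by key[i mod 2].
Undoing it on mjaqla: m−7=f, j−9=a, a−7=t, q−9=h, l−7=e, a−9=r.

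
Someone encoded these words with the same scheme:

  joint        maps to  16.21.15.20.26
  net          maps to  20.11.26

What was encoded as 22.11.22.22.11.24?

Each letter is replaced by its alphabet position (a=1..z=26) + 6.
Reversing it on 22.11.22.22.11.24: 22→(22−6)÷1=16=p, 11→(11−6)÷1=5=e, 22→(22−6)÷1=16=p, 22→(22−6)÷1=16=p, 11→(11−6)÷1=5=e, 24→(24−6)÷1=18=r.

pepper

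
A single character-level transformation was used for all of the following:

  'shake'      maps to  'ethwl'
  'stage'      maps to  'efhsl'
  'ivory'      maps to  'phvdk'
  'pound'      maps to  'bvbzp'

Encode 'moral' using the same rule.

yvdhx

The shift depends on letter class: consonant s→e is +12, but vowel a→h is +7. Two shifts are in play — +7 for a/e/i/o/u, +12 for every other letter.
Applying it to moral: m(cons)+12=y, o(vowel)+7=v, r(cons)+12=d, a(vowel)+7=h, l(cons)+12=x.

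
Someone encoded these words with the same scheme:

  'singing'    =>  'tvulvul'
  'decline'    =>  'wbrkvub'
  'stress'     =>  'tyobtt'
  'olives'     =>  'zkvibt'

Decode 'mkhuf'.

Each letter's alphabet position (a=0..z=25) is mapped through 5·x+7 mod 26 — an affine cipher.
Reversing it on mkhuf: m(12)→21·(12−7)≡1=b; k(10)→21·(10−7)≡11=l; h(7)→21·(7−7)≡0=a; u(20)→21·(20−7)≡13=n; f(5)→21·(5−7)≡10=k (all mod 26).

blank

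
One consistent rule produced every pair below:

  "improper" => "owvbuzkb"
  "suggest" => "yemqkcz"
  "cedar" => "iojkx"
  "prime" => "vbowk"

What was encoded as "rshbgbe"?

Shifts by position in improper: pos 0: i→o (+6), pos 1: m→w (+10), pos 2: p→v (+6), pos 3: r→b (+10) — repeating every 2. The shifts repeat in a cycle of length 2: positions 0,1,… shift by +6, +10, then the pattern repeats.
Undoing it on rshbgbe: r−6=l, s−10=i, h−6=b, b−10=r, g−6=a, b−10=r, e−6=y.

library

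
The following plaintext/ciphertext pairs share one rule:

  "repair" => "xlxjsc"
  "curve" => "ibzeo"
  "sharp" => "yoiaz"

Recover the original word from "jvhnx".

dozen

In repair: r→x is +6, e→l is +7, p→x is +8, a→j is +9 — the shift increases by 1 each position. Each letter shifts forward by (position + 6), i.e. 6, 7, 8, … — the shift grows by one for each successive letter.
Reversing it on jvhnx: j−6=d, v−7=o, h−8=z, n−9=e, x−10=n.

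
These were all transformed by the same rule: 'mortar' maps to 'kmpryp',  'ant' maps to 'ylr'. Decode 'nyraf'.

Compare letters: m→k is +24, o→m is +24, r→p is +24 — a constant shift. Each letter is shifted forward by 24 in the alphabet (a Caesar shift of +24).
Reversing it on nyraf: n−24=p, y−24=a, r−24=t, a−24=c, f−24=h.

patch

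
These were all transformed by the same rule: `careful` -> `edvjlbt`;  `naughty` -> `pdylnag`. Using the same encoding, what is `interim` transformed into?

The shift increases by 1 at each position, starting from +2: 2, 3, 4, ….
On interim: i+2=k, n+3=q, t+4=x, e+5=j, r+6=x, i+7=p, m+8=u.

kqxjxpu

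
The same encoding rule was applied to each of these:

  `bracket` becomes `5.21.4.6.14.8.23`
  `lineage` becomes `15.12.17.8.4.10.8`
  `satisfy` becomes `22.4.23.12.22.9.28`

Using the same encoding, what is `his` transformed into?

11.12.22

b is letter #2 and maps to 5: an offset of 3. The number is (letter's place in the alphabet, a=1) + 3.
For his: h=8→11, i=9→12, s=19→22.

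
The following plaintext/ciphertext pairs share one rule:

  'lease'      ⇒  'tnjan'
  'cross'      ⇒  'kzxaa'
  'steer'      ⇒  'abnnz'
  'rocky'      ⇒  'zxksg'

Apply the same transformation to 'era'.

The shift depends on letter class: consonant l→t is +8, but vowel e→n is +9. Vowels shift forward by 9 and consonants shift forward by 8.
On era: e(vowel)+9=n, r(cons)+8=z, a(vowel)+9=j.

nzj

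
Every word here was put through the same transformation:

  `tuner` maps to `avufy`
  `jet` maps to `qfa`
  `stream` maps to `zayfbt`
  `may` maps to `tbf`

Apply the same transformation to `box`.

The shift depends on letter class: consonant t→a is +7, but vowel u→v is +1. Vowels shift forward by 1 and consonants shift forward by 7.
Applying it to box: b(cons)+7=i, o(vowel)+1=p, x(cons)+7=e.

ipe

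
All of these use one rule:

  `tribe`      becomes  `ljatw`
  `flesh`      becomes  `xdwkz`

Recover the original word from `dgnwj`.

Compare letters: t→l is +18, r→j is +18, i→a is +18 — a constant shift. Each letter is shifted forward by 18 in the alphabet (a Caesar shift of +18).
Decoding dgnwj: d−18=l, g−18=o, n−18=v, w−18=e, j−18=r.

lover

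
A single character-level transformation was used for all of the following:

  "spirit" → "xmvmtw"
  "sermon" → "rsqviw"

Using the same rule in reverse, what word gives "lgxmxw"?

stitch

Two steps: reverse the string, then apply a Caesar shift of +4.
Reversing it on lgxmxw: shift back: l−4=h, g−4=c, x−4=t, m−4=i, x−4=t, w−4=s → hctits; then reverse → stitch.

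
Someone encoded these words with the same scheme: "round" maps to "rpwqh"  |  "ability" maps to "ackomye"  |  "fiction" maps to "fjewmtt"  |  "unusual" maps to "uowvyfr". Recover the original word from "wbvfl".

watch

The shift increases by 1 at each position, starting from +0: 0, 1, 2, ….
Reversing it on wbvfl: w−0=w, b−1=a, v−2=t, f−3=c, l−4=h.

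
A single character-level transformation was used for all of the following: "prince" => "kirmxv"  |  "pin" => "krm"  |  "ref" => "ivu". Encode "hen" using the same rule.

This is the alphabet-reversal cipher (Atbash): a becomes z, b becomes y, etc.
On hen: h↔s, e↔v, n↔m.

svm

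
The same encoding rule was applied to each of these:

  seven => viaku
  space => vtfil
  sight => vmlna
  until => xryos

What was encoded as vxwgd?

straw

In seven: s→v is +3, e→i is +4, v→a is +5, e→k is +6 — the shift increases by 1 each position. The shift increases by 1 at each position, starting from +3: 3, 4, 5, ….
Reversing it on vxwgd: v−3=s, x−4=t, w−5=r, g−6=a, d−7=w.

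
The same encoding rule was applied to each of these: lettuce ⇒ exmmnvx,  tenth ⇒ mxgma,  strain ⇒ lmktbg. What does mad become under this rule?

ftw

Compare letters: l→e is +19, e→x is +19, t→m is +19 — a constant shift. This is a Caesar cipher with shift 19.
On mad: m+19=f, a+19=t, d+19=w.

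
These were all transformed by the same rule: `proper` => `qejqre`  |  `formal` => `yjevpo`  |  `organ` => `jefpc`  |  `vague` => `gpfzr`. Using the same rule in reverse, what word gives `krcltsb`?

Treating letters as 0–25, the rule is x ↦ 7x + 15 (mod 26).
Undoing it on krcltsb: k(10)→15·(10−15)≡3=d; r(17)→15·(17−15)≡4=e; c(2)→15·(2−15)≡13=n; l(11)→15·(11−15)≡18=s; t(19)→15·(19−15)≡8=i; s(18)→15·(18−15)≡19=t; b(1)→15·(1−15)≡24=y (all mod 26).

density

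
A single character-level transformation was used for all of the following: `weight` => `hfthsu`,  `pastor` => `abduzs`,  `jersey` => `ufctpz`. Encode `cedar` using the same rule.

A repeating key of period 2 is used — shifts +11, +1 over and over.
Applying it to cedar: c+11=n, e+1=f, d+11=o, a+1=b, r+11=c.

nfobc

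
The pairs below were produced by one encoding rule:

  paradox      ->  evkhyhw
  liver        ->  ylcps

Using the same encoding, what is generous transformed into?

zbvyluln

The output letters match the input read backwards, each shifted +7: paradox reversed is xodarap. Two steps: reverse the string, then apply a Caesar shift of +7.
Applying it to generous: reverse → suoreneg; then shift: s+7=z, u+7=b, o+7=v, r+7=y, e+7=l, n+7=u, e+7=l, g+7=n.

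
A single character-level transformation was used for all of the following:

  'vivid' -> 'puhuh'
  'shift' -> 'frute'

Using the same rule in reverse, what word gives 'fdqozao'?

The output letters match the input read backwards, each shifted +12: vivid reversed is diviv. Read the word backwards and shift each letter +12.
Decoding fdqozao: shift back: f−12=t, d−12=r, q−12=e, o−12=c, z−12=n, a−12=o, o−12=c → trecnoc; then reverse → concert.

concert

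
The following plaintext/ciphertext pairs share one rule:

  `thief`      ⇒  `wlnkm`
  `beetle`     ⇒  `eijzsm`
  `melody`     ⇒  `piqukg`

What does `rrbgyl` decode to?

The shift increases by 1 at each position, starting from +3: 3, 4, 5, ….
Undoing it on rrbgyl: r−3=o, r−4=n, b−5=w, g−6=a, y−7=r, l−8=d.

onward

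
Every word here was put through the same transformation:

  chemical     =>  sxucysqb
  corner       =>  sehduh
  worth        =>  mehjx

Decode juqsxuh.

This is a Caesar cipher with shift 16.
Decoding juqsxuh: j−16=t, u−16=e, q−16=a, s−16=c, x−16=h, u−16=e, h−16=r.

teacher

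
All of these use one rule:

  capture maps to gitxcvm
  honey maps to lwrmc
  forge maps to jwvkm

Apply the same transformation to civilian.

The shift depends on letter class: consonant c→g is +4, but vowel a→i is +8. Vowels shift forward by 8 and consonants shift forward by 4.
For civilian: c(cons)+4=g, i(vowel)+8=q, v(cons)+4=z, i(vowel)+8=q, l(cons)+4=p, i(vowel)+8=q, a(vowel)+8=i, n(cons)+4=r.

gqzqpqir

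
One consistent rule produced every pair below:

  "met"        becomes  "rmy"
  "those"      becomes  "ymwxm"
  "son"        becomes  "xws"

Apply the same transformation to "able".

The shift depends on letter class: consonant m→r is +5, but vowel e→m is +8. Vowels shift forward by 8 and consonants shift forward by 5.
For able: a(vowel)+8=i, b(cons)+5=g, l(cons)+5=q, e(vowel)+8=m.

igqm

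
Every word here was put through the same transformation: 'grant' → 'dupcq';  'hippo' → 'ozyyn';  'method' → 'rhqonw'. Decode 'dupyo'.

graph

g(6)→d(3) and r(17)→u(20) fit y≡11x+15 (mod 26); the inverse of 11 mod 26 is 19. Each letter's alphabet position (a=0..z=25) is mapped through 11·x+15 mod 26 — an affine cipher.
Decoding dupyo: d(3)→19·(3−15)≡6=g; u(20)→19·(20−15)≡17=r; p(15)→19·(15−15)≡0=a; y(24)→19·(24−15)≡15=p; o(14)→19·(14−15)≡7=h (all mod 26).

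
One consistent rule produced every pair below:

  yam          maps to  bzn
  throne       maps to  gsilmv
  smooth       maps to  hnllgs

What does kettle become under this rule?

Each pair mirrors across the alphabet (y↔b, a↔z, m↔n): positions sum to 25. This is the alphabet-reversal cipher (Atbash): a becomes z, b becomes y, etc.
For kettle: k↔p, e↔v, t↔g, t↔g, l↔o, e↔v.

pvggov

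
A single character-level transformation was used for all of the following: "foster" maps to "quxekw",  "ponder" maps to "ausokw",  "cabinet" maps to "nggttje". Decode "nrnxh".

Shifts by position in foster: pos 0: f→q (+11), pos 1: o→u (+6), pos 2: s→x (+5), pos 3: t→e (+11), pos 4: e→k (+6), pos 5: r→w (+5) — repeating every 3. It's a Vigenère-style cipher with numeric key [11,6,5]: position i shifts by key[i mod 3].
Decoding nrnxh: n−11=c, r−6=l, n−5=i, x−11=m, h−6=b.

climb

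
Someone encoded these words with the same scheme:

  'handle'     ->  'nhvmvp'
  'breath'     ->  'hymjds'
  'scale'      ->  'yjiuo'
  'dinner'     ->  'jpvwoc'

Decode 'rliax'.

learn

In handle: h→n is +6, a→h is +7, n→v is +8, d→m is +9 — the shift increases by 1 each position. Letter i (0-indexed) is shifted by i+6, so successive shifts are 6, 7, 8, ….
Reversing it on rliax: r−6=l, l−7=e, i−8=a, a−9=r, x−10=n.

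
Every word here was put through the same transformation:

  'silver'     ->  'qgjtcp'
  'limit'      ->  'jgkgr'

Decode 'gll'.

inn

Compare letters: s→q is +24, i→g is +24, l→j is +24 — a constant shift. This is a Caesar cipher with shift 24.
Reversing it on gll: g−24=i, l−24=n, l−24=n.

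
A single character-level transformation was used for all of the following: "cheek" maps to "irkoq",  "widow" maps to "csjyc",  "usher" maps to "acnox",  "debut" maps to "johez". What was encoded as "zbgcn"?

Shifts by position in cheek: pos 0: c→i (+6), pos 1: h→r (+10), pos 2: e→k (+6), pos 3: e→o (+10) — repeating every 2. A repeating key of period 2 is used — shifts +6, +10 over and over.
Undoing it on zbgcn: z−6=t, b−10=r, g−6=a, c−10=s, n−6=h.

trash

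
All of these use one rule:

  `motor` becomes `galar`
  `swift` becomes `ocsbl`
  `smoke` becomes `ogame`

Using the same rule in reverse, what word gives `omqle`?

skate

Each letter's alphabet position (a=0..z=25) is mapped through 23·x+16 mod 26 — an affine cipher.
Reversing it on omqle: o(14)→17·(14−16)≡18=s; m(12)→17·(12−16)≡10=k; q(16)→17·(16−16)≡0=a; l(11)→17·(11−16)≡19=t; e(4)→17·(4−16)≡4=e (all mod 26).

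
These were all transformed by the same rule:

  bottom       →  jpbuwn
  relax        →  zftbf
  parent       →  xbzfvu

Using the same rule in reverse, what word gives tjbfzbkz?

literacy

It's a Vigenère-style cipher with numeric key [8,1]: position i shifts by key[i mod 2].
Decoding tjbfzbkz: t−8=l, j−1=i, b−8=t, f−1=e, z−8=r, b−1=a, k−8=c, z−1=y.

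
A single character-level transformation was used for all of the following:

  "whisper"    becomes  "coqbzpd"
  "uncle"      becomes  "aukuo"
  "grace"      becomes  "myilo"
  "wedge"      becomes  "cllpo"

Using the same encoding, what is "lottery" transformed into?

rvbcock

In whisper: w→c is +6, h→o is +7, i→q is +8, s→b is +9 — the shift increases by 1 each position. Each letter shifts forward by (position + 6), i.e. 6, 7, 8, … — the shift grows by one for each successive letter.
On lottery: l+6=r, o+7=v, t+8=b, t+9=c, e+10=o, r+11=c, y+12=k.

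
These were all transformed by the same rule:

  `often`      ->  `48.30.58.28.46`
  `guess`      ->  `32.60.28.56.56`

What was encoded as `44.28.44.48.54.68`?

memory

o(#15)→48 and f(#6)→30: differences scale by 2, so n = 2·pos + 18. Each letter becomes 2×(its alphabet position, a=1..z=26) + 18.
Decoding 44.28.44.48.54.68: 44→(44−18)÷2=13=m, 28→(28−18)÷2=5=e, 44→(44−18)÷2=13=m, 48→(48−18)÷2=15=o, 54→(54−18)÷2=18=r, 68→(68−18)÷2=25=y.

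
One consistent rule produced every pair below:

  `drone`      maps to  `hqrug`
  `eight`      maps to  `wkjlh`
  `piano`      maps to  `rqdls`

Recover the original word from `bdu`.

ray

The output letters match the input read backwards, each shifted +3: drone reversed is enord. Two steps: reverse the string, then apply a Caesar shift of +3.
Undoing it on bdu: shift back: b−3=y, d−3=a, u−3=r → yar; then reverse → ray.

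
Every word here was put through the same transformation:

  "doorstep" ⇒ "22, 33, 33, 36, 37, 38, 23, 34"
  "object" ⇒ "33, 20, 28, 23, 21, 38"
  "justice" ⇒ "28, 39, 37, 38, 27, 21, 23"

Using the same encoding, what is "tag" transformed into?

The number is (letter's place in the alphabet, a=1) + 18.
For tag: t=20→38, a=1→19, g=7→25.

38, 19, 25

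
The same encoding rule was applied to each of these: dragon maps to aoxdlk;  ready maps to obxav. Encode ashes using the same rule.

Compare letters: d→a is +23, r→o is +23, a→x is +23 — a constant shift. This is a Caesar cipher with shift 23.
On ashes: a+23=x, s+23=p, h+23=e, e+23=b, s+23=p.

xpebp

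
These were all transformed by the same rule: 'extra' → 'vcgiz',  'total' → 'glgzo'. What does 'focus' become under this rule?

Each letter is replaced by its mirror in the alphabet: a↔z, b↔y, c↔x, and so on (the Atbash cipher).
Applying it to focus: f↔u, o↔l, c↔x, u↔f, s↔h.

ulxfh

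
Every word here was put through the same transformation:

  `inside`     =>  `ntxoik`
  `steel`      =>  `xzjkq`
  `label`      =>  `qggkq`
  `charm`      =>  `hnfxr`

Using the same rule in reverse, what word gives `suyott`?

notion

Shifts by position in inside: pos 0: i→n (+5), pos 1: n→t (+6), pos 2: s→x (+5), pos 3: i→o (+6) — repeating every 2. It's a Vigenère-style cipher with numeric key [5,6]: position i shifts by key[i mod 2].
Reversing it on suyott: s−5=n, u−6=o, y−5=t, o−6=i, t−5=o, t−6=n.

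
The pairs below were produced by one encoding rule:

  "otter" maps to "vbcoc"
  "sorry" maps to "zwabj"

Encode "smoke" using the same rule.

zuxup

In otter: o→v is +7, t→b is +8, t→c is +9, e→o is +10 — the shift increases by 1 each position. Each letter shifts forward by (position + 7), i.e. 7, 8, 9, … — the shift grows by one for each successive letter.
For smoke: s+7=z, m+8=u, o+9=x, k+10=u, e+11=p.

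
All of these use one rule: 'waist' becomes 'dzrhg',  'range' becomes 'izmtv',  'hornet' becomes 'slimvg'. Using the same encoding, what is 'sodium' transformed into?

hlwrfn

Each letter is replaced by its mirror in the alphabet: a↔z, b↔y, c↔x, and so on (the Atbash cipher).
Applying it to sodium: s↔h, o↔l, d↔w, i↔r, u↔f, m↔n.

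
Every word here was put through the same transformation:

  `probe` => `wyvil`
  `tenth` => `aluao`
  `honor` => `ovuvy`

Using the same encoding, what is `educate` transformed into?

Each letter is shifted forward by 7 in the alphabet (a Caesar shift of +7).
On educate: e+7=l, d+7=k, u+7=b, c+7=j, a+7=h, t+7=a, e+7=l.

lkbjhal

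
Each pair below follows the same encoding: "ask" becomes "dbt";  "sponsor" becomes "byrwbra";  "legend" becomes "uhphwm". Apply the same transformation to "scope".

The shift depends on letter class: consonant s→b is +9, but vowel a→d is +3. Vowels shift forward by 3 and consonants shift forward by 9.
For scope: s(cons)+9=b, c(cons)+9=l, o(vowel)+3=r, p(cons)+9=y, e(vowel)+3=h.

blryh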